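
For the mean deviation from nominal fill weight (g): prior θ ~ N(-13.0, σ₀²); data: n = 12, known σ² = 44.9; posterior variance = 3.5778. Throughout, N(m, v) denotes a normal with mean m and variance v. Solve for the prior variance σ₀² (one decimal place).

For the Normal–Normal model with known σ², precisions add: τ_n = τ₀ + n/σ².
So 1/σ₀² = 1/3.5778 − 12/44.9 = 0.279501 − 0.267261 = 0.012240.
Hence σ₀² = 1/0.012240 ≈ 81.7.

σ₀² = 81.7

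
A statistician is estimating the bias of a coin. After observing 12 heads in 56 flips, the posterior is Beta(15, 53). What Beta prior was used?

Beta(3, 9)

A Beta(α, β) prior with s successes and f failures in binomial data gives a Beta(α+s, β+f) posterior.
So α = 15 − 12 = 3 and β = 53 − 44 = 9.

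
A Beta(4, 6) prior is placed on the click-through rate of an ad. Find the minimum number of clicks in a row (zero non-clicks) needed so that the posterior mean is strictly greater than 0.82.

k = 24

After k clicks and 0 non-clicks the posterior is Beta(4+k, 6), with mean (4+k)/(4+6+k).
Set (4+k)/(10+k) > 0.82 and solve: k > (0.82·10 − 4)/(1 − 0.82) = 23.333.
The smallest integer exceeding 23.333 is 24, and checking k=24: (28)/(34) = 0.8235 > 0.82.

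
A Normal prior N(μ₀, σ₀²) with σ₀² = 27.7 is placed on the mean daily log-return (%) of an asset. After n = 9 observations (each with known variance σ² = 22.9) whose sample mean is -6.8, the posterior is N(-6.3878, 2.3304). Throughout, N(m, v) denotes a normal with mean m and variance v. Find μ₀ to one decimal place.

The posterior mean is a precision-weighted average: μ_n = (τ₀μ₀ + τ_data·x̄)/(τ₀+τ_data), with τ₀=1/σ₀² and τ_data=n/σ².
Here τ₀ = 1/27.7 = 0.036101 and τ_data = 9/22.9 = 0.393013, so τ_n = 0.429114.
Rearranging for μ₀: μ₀ = (μ_n·τ_n − τ_data·x̄)/τ₀ = (-6.3878·0.429114 − 0.393013·-6.8) / 0.036101 = -0.068606/0.036101 ≈ -1.9.

μ₀ = -1.9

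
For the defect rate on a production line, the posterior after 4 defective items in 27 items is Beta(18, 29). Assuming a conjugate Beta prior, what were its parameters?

A Beta(a, b) prior with s successes and f failures in binomial data gives a Beta(a+s, b+f) posterior.
So a = 18 − 4 = 14 and b = 29 − 23 = 6.

Beta(14, 6)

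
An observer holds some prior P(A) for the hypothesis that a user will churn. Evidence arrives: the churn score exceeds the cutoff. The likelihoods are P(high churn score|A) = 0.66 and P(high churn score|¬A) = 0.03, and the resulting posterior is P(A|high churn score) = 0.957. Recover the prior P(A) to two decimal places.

Bayes' rule in odds form gives O(A|E) = O(A)·[P(E|A)/P(E|¬A)], hence O(A) = O(A|E)/LR.
Posterior odds = 0.957/(1−0.957) = 22.2558. LR = 0.66/0.03 = 22.0000.
Prior odds = 22.2558/22.0000 = 1.0116, so P(A) = 1.0116/(1+1.0116) ≈ 0.50.

P(A) = 0.50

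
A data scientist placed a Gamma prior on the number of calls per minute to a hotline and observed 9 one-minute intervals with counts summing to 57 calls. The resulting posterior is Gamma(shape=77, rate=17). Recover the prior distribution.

A Gamma(α, β) prior (rate parametrization) on a Poisson rate with n observations summing to S gives posterior Gamma(α+S, β+n).
So α = 77 − 57 = 20 and β = 17 − 9 = 8.

Gamma(shape=20, rate=8)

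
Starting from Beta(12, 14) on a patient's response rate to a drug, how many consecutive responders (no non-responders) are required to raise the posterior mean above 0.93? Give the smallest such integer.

After k responders and 0 non-responders the posterior is Beta(12+k, 14), with mean (12+k)/(12+14+k).
Set (12+k)/(26+k) > 0.93 and solve: k > (0.93·26 − 12)/(1 − 0.93) = 174.000.
The smallest integer exceeding 174.000 is 175, and checking k=175: (187)/(201) = 0.9303 > 0.93.

k = 175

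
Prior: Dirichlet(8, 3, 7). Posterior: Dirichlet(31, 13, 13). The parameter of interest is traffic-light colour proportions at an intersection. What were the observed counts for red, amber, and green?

For a Dirichlet(α) prior with multinomial counts c, the posterior is Dirichlet(α + c) componentwise.
Counts are posterior − prior componentwise: 31−8=23, 13−3=10, 13−7=6.

counts (23, 10, 6)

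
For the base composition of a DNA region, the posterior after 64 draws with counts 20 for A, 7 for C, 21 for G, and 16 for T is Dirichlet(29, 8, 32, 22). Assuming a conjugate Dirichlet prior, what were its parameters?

Dirichlet(9, 1, 11, 6)

For a Dirichlet(α) prior with multinomial counts c, the posterior is Dirichlet(α + c) componentwise.
Subtract each count from the matching posterior parameter: 29−20=9, 8−7=1, 32−21=11, 22−16=6.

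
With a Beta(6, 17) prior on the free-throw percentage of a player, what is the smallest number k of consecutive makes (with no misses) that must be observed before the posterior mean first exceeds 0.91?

k = 166

After k makes and 0 misses the posterior is Beta(6+k, 17), with mean (6+k)/(6+17+k).
Set (6+k)/(23+k) > 0.91 and solve: k > (0.91·23 − 6)/(1 − 0.91) = 165.889.
The smallest integer exceeding 165.889 is 166.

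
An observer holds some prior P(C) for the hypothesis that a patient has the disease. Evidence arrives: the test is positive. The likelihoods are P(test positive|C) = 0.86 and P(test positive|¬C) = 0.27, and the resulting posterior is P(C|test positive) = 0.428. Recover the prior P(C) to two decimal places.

In odds form, posterior odds = prior odds × likelihood ratio, so prior odds = posterior odds ÷ LR.
Posterior odds = 0.428/(1−0.428) = 0.7483. LR = 0.86/0.27 = 3.1852.
Prior odds = 0.7483/3.1852 = 0.2349, so P(C) = 0.2349/(1+0.2349) ≈ 0.19.

P(C) = 0.19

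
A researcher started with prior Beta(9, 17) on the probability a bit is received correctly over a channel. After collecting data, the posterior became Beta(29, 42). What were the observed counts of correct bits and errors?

20 correct bits and 25 errors

A Beta(a, b) prior with s successes and f failures in binomial data gives a Beta(a+s, b+f) posterior.
So s = 29 − 9 = 20 and f = 42 − 17 = 25.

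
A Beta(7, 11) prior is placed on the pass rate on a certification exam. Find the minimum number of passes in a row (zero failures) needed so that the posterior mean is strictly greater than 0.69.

After k passes and 0 failures the posterior is Beta(7+k, 11), with mean (7+k)/(7+11+k).
Set (7+k)/(18+k) > 0.69 and solve: k > (0.69·18 − 7)/(1 − 0.69) = 17.484.
The smallest integer exceeding 17.484 is 18, and checking k=18: (25)/(36) = 0.6944 > 0.69.

k = 18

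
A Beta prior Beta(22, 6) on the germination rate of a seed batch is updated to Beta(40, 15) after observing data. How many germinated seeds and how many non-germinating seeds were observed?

18 germinated seeds and 9 non-germinating seeds

A Beta(a, b) prior with s successes and f failures in binomial data gives a Beta(a+s, b+f) posterior.
Match parameters: s=40−22=18, f=15−6=9.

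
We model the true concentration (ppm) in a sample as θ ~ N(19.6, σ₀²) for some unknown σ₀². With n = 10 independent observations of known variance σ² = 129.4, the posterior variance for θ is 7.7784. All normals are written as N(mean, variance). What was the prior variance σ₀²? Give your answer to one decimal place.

For the Normal–Normal model with known σ², precisions add: τ_n = τ₀ + n/σ².
So 1/σ₀² = 1/7.7784 − 10/129.4 = 0.128561 − 0.077280 = 0.051281.
Hence σ₀² = 1/0.051281 ≈ 19.5.

σ₀² = 19.5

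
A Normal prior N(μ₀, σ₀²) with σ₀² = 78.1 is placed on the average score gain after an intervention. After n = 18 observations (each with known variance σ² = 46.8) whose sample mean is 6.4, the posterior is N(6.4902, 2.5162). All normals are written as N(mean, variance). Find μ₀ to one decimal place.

With known observation variance, the Normal–Normal posterior has precision τ_n = τ₀ + n/σ² and mean μ_n = (τ₀μ₀ + (n/σ²)x̄)/τ_n.
Here τ₀ = 1/78.1 = 0.012804 and τ_data = 18/46.8 = 0.384615, so τ_n = 0.397419.
Rearranging for μ₀: μ₀ = (μ_n·τ_n − τ_data·x̄)/τ₀ = (6.4902·0.397419 − 0.384615·6.4) / 0.012804 = 0.117793/0.012804 ≈ 9.2.

μ₀ = 9.2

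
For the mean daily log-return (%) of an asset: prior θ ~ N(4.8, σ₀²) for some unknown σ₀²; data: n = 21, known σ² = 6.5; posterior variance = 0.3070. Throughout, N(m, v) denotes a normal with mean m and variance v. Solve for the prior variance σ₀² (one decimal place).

For the Normal–Normal model with known σ², precisions add: τ_n = τ₀ + n/σ².
So 1/σ₀² = 1/0.3070 − 21/6.5 = 3.257329 − 3.230769 = 0.026560.
Hence σ₀² = 1/0.026560 ≈ 37.7.

σ₀² = 37.7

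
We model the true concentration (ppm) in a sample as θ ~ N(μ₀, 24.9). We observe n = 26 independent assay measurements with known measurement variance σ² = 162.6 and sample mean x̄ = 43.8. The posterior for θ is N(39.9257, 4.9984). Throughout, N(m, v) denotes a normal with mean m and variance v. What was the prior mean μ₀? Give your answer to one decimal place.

μ₀ = 24.5

With known observation variance, the Normal–Normal posterior has precision τ_n = τ₀ + n/σ² and mean μ_n = (τ₀μ₀ + (n/σ²)x̄)/τ_n.
Here τ₀ = 1/24.9 = 0.040161 and τ_data = 26/162.6 = 0.159902, so τ_n = 0.200063.
Rearranging for μ₀: μ₀ = (μ_n·τ_n − τ_data·x̄)/τ₀ = (39.9257·0.200063 − 0.159902·43.8) / 0.040161 = 0.983948/0.040161 ≈ 24.5.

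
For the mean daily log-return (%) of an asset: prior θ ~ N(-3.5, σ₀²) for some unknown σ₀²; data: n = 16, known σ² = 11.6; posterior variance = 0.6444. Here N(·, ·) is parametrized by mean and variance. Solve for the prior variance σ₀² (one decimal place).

For the Normal–Normal model with known σ², precisions add: τ_n = τ₀ + n/σ².
So 1/σ₀² = 1/0.6444 − 16/11.6 = 1.551831 − 1.379310 = 0.172521.
Hence σ₀² = 1/0.172521 ≈ 5.8.

σ₀² = 5.8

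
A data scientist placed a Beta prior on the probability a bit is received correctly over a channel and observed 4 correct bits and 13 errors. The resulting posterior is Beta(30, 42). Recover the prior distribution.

Beta is conjugate to the binomial likelihood: posterior = Beta(a+s, b+f).
So a = 30 − 4 = 26 and b = 42 − 13 = 29.

Beta(26, 29)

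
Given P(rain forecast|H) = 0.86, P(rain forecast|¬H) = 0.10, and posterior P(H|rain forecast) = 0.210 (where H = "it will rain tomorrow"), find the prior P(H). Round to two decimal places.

Bayes' rule in odds form gives O(H|E) = O(H)·[P(E|H)/P(E|¬H)], hence O(H) = O(H|E)/LR.
Posterior odds = 0.210/(1−0.210) = 0.2658. LR = 0.86/0.10 = 8.6000.
Prior odds = 0.2658/8.6000 = 0.0309, so P(H) = 0.0309/(1+0.0309) ≈ 0.03.

P(H) = 0.03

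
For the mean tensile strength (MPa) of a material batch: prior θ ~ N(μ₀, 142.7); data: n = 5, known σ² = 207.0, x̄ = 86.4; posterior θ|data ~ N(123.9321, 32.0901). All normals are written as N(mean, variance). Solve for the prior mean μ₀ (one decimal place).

μ₀ = 253.3

The posterior mean is a precision-weighted average: μ_n = (τ₀μ₀ + τ_data·x̄)/(τ₀+τ_data), with τ₀=1/σ₀² and τ_data=n/σ².
Here τ₀ = 1/142.7 = 0.007008 and τ_data = 5/207.0 = 0.024155, so τ_n = 0.031163.
Rearranging for μ₀: μ₀ = (μ_n·τ_n − τ_data·x̄)/τ₀ = (123.9321·0.031163 − 0.024155·86.4) / 0.007008 = 1.775104/0.007008 ≈ 253.3.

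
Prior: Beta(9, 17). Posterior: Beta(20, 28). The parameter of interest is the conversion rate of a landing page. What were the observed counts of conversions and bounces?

Beta is conjugate to the binomial likelihood: posterior = Beta(a+s, b+f).
So s = 20 − 9 = 11 and f = 28 − 17 = 11.

11 conversions and 11 bounces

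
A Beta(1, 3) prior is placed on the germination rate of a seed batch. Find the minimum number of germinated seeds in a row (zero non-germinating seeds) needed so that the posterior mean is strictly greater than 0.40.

After k germinated seeds and 0 non-germinating seeds the posterior is Beta(1+k, 3), with mean (1+k)/(1+3+k).
Set (1+k)/(4+k) > 0.40 and solve: k > (0.40·4 − 1)/(1 − 0.40) = 1.000.
The smallest integer exceeding 1.000 is 2.

k = 2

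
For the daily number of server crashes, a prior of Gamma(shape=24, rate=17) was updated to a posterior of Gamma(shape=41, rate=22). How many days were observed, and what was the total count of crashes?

n = 5 days with total 17 crashes

Gamma–Poisson conjugacy: posterior shape = α + Σxᵢ, posterior rate = β + n.
Matching: Σxᵢ = 41 − 24 = 17 and n = 22 − 17 = 5.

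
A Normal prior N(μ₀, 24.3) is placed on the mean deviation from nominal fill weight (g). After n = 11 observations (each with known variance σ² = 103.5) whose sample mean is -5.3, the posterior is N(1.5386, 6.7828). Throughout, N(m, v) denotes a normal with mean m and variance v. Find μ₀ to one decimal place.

μ₀ = 19.2

With known observation variance, the Normal–Normal posterior has precision τ_n = τ₀ + n/σ² and mean μ_n = (τ₀μ₀ + (n/σ²)x̄)/τ_n.
Here τ₀ = 1/24.3 = 0.041152 and τ_data = 11/103.5 = 0.106280, so τ_n = 0.147432.
Rearranging for μ₀: μ₀ = (μ_n·τ_n − τ_data·x̄)/τ₀ = (1.5386·0.147432 − 0.106280·-5.3) / 0.041152 = 0.790123/0.041152 ≈ 19.2.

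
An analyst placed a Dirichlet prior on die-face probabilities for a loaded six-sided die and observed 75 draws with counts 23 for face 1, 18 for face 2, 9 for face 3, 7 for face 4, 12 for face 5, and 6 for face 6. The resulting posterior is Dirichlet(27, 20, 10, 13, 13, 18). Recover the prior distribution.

Dirichlet(4, 2, 1, 6, 1, 12)

For a Dirichlet(α) prior with multinomial counts c, the posterior is Dirichlet(α + c) componentwise.
Subtract each count from the matching posterior parameter: 27−23=4, 20−18=2, 10−9=1, 13−7=6, 13−12=1, 18−6=12.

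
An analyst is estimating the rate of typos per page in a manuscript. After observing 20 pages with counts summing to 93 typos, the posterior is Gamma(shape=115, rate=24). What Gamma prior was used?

Gamma–Poisson conjugacy: posterior shape = α + Σxᵢ, posterior rate = β + n.
So α = 115 − 93 = 22 and β = 24 − 20 = 4.

Gamma(shape=22, rate=4)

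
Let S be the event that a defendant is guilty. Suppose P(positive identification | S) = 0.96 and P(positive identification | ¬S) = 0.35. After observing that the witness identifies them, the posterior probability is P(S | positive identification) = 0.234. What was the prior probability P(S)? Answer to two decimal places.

In odds form, posterior odds = prior odds × likelihood ratio, so prior odds = posterior odds ÷ LR.
Posterior odds = 0.234/(1−0.234) = 0.3055. LR = 0.96/0.35 = 2.7429.
Prior odds = 0.3055/2.7429 = 0.1114, so P(S) = 0.1114/(1+0.1114) ≈ 0.10.

P(S) = 0.10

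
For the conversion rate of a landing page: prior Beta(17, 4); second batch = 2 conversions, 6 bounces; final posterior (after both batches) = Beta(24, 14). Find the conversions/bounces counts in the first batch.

Sequential conjugate updates are equivalent to a single update on the pooled data, so total successes = posterior α − prior α and total failures = posterior β − prior β.
Total across both batches: 24−17=7 conversions, 14−4=10 bounces.
Subtract the second batch: 7−2=5 conversions and 10−6=4 bounces.

5 conversions and 4 bounces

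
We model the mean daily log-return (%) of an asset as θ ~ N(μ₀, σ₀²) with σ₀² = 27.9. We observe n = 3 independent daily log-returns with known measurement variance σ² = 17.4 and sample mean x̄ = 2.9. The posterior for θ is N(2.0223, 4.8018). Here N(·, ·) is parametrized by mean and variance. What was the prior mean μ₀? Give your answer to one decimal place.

With known observation variance, the Normal–Normal posterior has precision τ_n = τ₀ + n/σ² and mean μ_n = (τ₀μ₀ + (n/σ²)x̄)/τ_n.
Here τ₀ = 1/27.9 = 0.035842 and τ_data = 3/17.4 = 0.172414, so τ_n = 0.208256.
Rearranging for μ₀: μ₀ = (μ_n·τ_n − τ_data·x̄)/τ₀ = (2.0223·0.208256 − 0.172414·2.9) / 0.035842 = -0.078844/0.035842 ≈ -2.2.

μ₀ = -2.2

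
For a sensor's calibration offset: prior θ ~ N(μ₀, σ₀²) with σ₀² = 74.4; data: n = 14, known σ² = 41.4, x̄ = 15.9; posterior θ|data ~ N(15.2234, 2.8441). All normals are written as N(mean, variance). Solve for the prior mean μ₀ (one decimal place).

The posterior mean is a precision-weighted average: μ_n = (τ₀μ₀ + τ_data·x̄)/(τ₀+τ_data), with τ₀=1/σ₀² and τ_data=n/σ².
Here τ₀ = 1/74.4 = 0.013441 and τ_data = 14/41.4 = 0.338164, so τ_n = 0.351605.
Rearranging for μ₀: μ₀ = (μ_n·τ_n − τ_data·x̄)/τ₀ = (15.2234·0.351605 − 0.338164·15.9) / 0.013441 = -0.024184/0.013441 ≈ -1.8.

μ₀ = -1.8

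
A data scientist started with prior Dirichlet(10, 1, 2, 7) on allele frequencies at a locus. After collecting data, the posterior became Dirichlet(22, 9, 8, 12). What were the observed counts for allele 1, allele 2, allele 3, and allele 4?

counts (12, 8, 6, 5)

For a Dirichlet(α) prior with multinomial counts c, the posterior is Dirichlet(α + c) componentwise.
Counts are posterior − prior componentwise: 22−10=12, 9−1=8, 8−2=6, 12−7=5.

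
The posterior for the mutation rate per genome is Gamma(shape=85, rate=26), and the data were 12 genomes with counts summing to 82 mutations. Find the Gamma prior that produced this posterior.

Gamma–Poisson conjugacy: posterior shape = α + Σxᵢ, posterior rate = β + n.
So α = 85 − 82 = 3 and β = 26 − 12 = 14.

Gamma(shape=3, rate=14)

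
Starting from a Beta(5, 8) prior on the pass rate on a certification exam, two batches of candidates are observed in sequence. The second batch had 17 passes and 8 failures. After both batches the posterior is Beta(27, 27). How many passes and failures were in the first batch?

Because Beta–binomial updating is additive in the counts, the combined data contributed (α_post−α_prior, β_post−β_prior) successes and failures.
Total across both batches: 27−5=22 passes, 27−8=19 failures.
Subtract the second batch: 22−17=5 passes and 19−8=11 failures.

5 passes and 11 failures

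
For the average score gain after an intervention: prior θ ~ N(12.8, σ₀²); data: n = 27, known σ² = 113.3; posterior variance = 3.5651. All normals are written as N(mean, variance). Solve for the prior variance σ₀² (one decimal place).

Posterior precision equals prior precision plus data precision: 1/σ_n² = 1/σ₀² + n/σ².
So 1/σ₀² = 1/3.5651 − 27/113.3 = 0.280497 − 0.238305 = 0.042192.
Hence σ₀² = 1/0.042192 ≈ 23.7.

σ₀² = 23.7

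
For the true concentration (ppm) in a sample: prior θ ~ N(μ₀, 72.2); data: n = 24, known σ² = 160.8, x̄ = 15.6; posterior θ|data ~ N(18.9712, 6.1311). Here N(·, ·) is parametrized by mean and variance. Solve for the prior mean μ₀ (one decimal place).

μ₀ = 55.3

The posterior mean is a precision-weighted average: μ_n = (τ₀μ₀ + τ_data·x̄)/(τ₀+τ_data), with τ₀=1/σ₀² and τ_data=n/σ².
Here τ₀ = 1/72.2 = 0.013850 and τ_data = 24/160.8 = 0.149254, so τ_n = 0.163104.
Rearranging for μ₀: μ₀ = (μ_n·τ_n − τ_data·x̄)/τ₀ = (18.9712·0.163104 − 0.149254·15.6) / 0.013850 = 0.765916/0.013850 ≈ 55.3.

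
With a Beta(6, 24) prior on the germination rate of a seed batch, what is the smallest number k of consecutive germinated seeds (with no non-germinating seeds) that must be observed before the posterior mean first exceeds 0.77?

After k germinated seeds and 0 non-germinating seeds the posterior is Beta(6+k, 24), with mean (6+k)/(6+24+k).
Set (6+k)/(30+k) > 0.77 and solve: k > (0.77·30 − 6)/(1 − 0.77) = 74.348.
The smallest integer exceeding 74.348 is 75.

k = 75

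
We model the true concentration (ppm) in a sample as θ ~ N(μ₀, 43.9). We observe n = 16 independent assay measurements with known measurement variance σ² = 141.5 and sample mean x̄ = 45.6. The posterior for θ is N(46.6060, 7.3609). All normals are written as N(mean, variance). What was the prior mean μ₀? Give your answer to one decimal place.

The posterior mean is a precision-weighted average: μ_n = (τ₀μ₀ + τ_data·x̄)/(τ₀+τ_data), with τ₀=1/σ₀² and τ_data=n/σ².
Here τ₀ = 1/43.9 = 0.022779 and τ_data = 16/141.5 = 0.113074, so τ_n = 0.135853.
Rearranging for μ₀: μ₀ = (μ_n·τ_n − τ_data·x̄)/τ₀ = (46.6060·0.135853 − 0.113074·45.6) / 0.022779 = 1.175391/0.022779 ≈ 51.6.

μ₀ = 51.6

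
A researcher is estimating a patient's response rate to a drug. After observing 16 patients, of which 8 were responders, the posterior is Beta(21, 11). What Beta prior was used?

Under Beta–binomial conjugacy the posterior parameters are (a+s, b+f).
So a = 21 − 8 = 13 and b = 11 − 8 = 3.

Beta(13, 3)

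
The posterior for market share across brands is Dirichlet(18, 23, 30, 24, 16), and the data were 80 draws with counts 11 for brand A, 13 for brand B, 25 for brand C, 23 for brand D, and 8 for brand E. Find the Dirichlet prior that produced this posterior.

Dirichlet(7, 10, 5, 1, 8)

For a Dirichlet(α) prior with multinomial counts c, the posterior is Dirichlet(α + c) componentwise.
Subtract each count from the matching posterior parameter: 18−11=7, 23−13=10, 30−25=5, 24−23=1, 16−8=8.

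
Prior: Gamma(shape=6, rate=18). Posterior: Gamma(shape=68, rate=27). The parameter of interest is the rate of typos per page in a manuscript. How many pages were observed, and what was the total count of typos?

n = 9 pages with total 62 typos

Gamma–Poisson conjugacy: posterior shape = α + Σxᵢ, posterior rate = β + n.
Matching: Σxᵢ = 68 − 6 = 62 and n = 27 − 18 = 9.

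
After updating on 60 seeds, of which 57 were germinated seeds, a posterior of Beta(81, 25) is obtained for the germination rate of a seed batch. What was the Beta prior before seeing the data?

Beta(24, 22)

Under Beta–binomial conjugacy the posterior parameters are (a+s, b+f).
So a = 81 − 57 = 24 and b = 25 − 3 = 22.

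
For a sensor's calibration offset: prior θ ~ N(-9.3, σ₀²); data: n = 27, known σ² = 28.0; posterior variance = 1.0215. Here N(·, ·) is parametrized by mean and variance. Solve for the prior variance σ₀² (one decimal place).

σ₀² = 68.2

For the Normal–Normal model with known σ², precisions add: τ_n = τ₀ + n/σ².
So 1/σ₀² = 1/1.0215 − 27/28.0 = 0.978953 − 0.964286 = 0.014667.
Hence σ₀² = 1/0.014667 ≈ 68.2.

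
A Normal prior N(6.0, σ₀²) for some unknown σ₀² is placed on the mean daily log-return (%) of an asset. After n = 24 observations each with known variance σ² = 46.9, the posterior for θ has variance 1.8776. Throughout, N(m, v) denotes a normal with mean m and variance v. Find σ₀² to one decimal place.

σ₀² = 47.9

Posterior precision equals prior precision plus data precision: 1/σ_n² = 1/σ₀² + n/σ².
So 1/σ₀² = 1/1.8776 − 24/46.9 = 0.532595 − 0.511727 = 0.020868.
Hence σ₀² = 1/0.020868 ≈ 47.9.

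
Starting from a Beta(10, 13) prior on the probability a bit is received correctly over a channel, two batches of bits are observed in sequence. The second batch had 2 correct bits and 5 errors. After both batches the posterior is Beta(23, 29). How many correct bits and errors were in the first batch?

11 correct bits and 11 errors

Sequential conjugate updates are equivalent to a single update on the pooled data, so total successes = posterior α − prior α and total failures = posterior β − prior β.
Total across both batches: 23−10=13 correct bits, 29−13=16 errors.
Subtract the second batch: 13−2=11 correct bits and 16−5=11 errors.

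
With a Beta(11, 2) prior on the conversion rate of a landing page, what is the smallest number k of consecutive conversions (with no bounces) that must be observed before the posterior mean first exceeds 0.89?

After k conversions and 0 bounces the posterior is Beta(11+k, 2), with mean (11+k)/(11+2+k).
Set (11+k)/(13+k) > 0.89 and solve: k > (0.89·13 − 11)/(1 − 0.89) = 5.182.
The smallest integer exceeding 5.182 is 6, and checking k=6: (17)/(19) = 0.8947 > 0.89.

k = 6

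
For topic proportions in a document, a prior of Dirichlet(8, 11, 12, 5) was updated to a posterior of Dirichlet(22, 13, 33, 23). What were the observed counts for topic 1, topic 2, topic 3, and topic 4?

For a Dirichlet(α) prior with multinomial counts c, the posterior is Dirichlet(α + c) componentwise.
Counts are posterior − prior componentwise: 22−8=14, 13−11=2, 33−12=21, 23−5=18.

counts (14, 2, 21, 18)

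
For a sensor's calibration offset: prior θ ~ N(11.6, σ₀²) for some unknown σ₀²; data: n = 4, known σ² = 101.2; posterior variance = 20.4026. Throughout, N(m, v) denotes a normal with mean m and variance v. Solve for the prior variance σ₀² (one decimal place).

σ₀² = 105.4

For the Normal–Normal model with known σ², precisions add: τ_n = τ₀ + n/σ².
So 1/σ₀² = 1/20.4026 − 4/101.2 = 0.049013 − 0.039526 = 0.009487.
Hence σ₀² = 1/0.009487 ≈ 105.4.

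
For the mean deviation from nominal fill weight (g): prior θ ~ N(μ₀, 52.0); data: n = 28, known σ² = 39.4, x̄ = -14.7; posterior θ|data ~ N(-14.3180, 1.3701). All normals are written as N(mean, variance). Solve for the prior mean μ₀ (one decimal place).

The posterior mean is a precision-weighted average: μ_n = (τ₀μ₀ + τ_data·x̄)/(τ₀+τ_data), with τ₀=1/σ₀² and τ_data=n/σ².
Here τ₀ = 1/52.0 = 0.019231 and τ_data = 28/39.4 = 0.710660, so τ_n = 0.729891.
Rearranging for μ₀: μ₀ = (μ_n·τ_n − τ_data·x̄)/τ₀ = (-14.3180·0.729891 − 0.710660·-14.7) / 0.019231 = -0.003877/0.019231 ≈ -0.2.

μ₀ = -0.2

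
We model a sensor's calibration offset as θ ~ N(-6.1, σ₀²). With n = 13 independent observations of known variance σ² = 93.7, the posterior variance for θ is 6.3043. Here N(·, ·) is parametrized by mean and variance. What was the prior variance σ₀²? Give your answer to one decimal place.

σ₀² = 50.3

Posterior precision equals prior precision plus data precision: 1/σ_n² = 1/σ₀² + n/σ².
So 1/σ₀² = 1/6.3043 − 13/93.7 = 0.158622 − 0.138741 = 0.019881.
Hence σ₀² = 1/0.019881 ≈ 50.3.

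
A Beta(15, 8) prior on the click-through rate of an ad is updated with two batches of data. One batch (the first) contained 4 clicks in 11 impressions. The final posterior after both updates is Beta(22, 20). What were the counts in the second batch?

3 clicks and 5 non-clicks

Sequential conjugate updates are equivalent to a single update on the pooled data, so total successes = posterior α − prior α and total failures = posterior β − prior β.
Total across both batches: 22−15=7 clicks, 20−8=12 non-clicks.
Subtract the first batch: 7−4=3 clicks and 12−7=5 non-clicks.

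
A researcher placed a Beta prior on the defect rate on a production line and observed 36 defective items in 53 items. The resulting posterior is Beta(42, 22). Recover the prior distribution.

A Beta(α, β) prior with s successes and f failures in binomial data gives a Beta(α+s, β+f) posterior.
So α = 42 − 36 = 6 and β = 22 − 17 = 5.

Beta(6, 5)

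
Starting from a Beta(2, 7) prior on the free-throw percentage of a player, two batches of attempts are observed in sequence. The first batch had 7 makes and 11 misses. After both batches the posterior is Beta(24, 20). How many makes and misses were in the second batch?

Because Beta–binomial updating is additive in the counts, the combined data contributed (α_post−α_prior, β_post−β_prior) successes and failures.
Total across both batches: 24−2=22 makes, 20−7=13 misses.
Subtract the first batch: 22−7=15 makes and 13−11=2 misses.

15 makes and 2 misses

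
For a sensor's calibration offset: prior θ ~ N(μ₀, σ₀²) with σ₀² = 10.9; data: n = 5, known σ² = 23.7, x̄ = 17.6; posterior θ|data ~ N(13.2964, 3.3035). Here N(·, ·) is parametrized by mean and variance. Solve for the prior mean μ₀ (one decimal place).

μ₀ = 3.4

With known observation variance, the Normal–Normal posterior has precision τ_n = τ₀ + n/σ² and mean μ_n = (τ₀μ₀ + (n/σ²)x̄)/τ_n.
Here τ₀ = 1/10.9 = 0.091743 and τ_data = 5/23.7 = 0.210970, so τ_n = 0.302713.
Rearranging for μ₀: μ₀ = (μ_n·τ_n − τ_data·x̄)/τ₀ = (13.2964·0.302713 − 0.210970·17.6) / 0.091743 = 0.311921/0.091743 ≈ 3.4.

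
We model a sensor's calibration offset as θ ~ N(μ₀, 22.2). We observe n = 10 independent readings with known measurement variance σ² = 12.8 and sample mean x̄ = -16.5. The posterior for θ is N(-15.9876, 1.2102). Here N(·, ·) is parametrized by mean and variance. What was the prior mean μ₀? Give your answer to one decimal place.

The posterior mean is a precision-weighted average: μ_n = (τ₀μ₀ + τ_data·x̄)/(τ₀+τ_data), with τ₀=1/σ₀² and τ_data=n/σ².
Here τ₀ = 1/22.2 = 0.045045 and τ_data = 10/12.8 = 0.781250, so τ_n = 0.826295.
Rearranging for μ₀: μ₀ = (μ_n·τ_n − τ_data·x̄)/τ₀ = (-15.9876·0.826295 − 0.781250·-16.5) / 0.045045 = -0.319849/0.045045 ≈ -7.1.

μ₀ = -7.1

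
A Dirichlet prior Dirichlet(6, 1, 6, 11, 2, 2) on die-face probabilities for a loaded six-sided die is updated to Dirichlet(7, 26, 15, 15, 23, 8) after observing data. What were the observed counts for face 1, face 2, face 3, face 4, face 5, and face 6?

counts (1, 25, 9, 4, 21, 6)

For a Dirichlet(α) prior with multinomial counts c, the posterior is Dirichlet(α + c) componentwise.
Counts are posterior − prior componentwise: 7−6=1, 26−1=25, 15−6=9, 15−11=4, 23−2=21, 8−2=6.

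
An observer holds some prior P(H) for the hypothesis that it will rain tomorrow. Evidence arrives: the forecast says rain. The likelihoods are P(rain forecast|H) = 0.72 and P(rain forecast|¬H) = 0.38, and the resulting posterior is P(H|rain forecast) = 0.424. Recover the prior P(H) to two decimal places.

P(H) = 0.28

In odds form, posterior odds = prior odds × likelihood ratio, so prior odds = posterior odds ÷ LR.
Posterior odds = 0.424/(1−0.424) = 0.7361. LR = 0.72/0.38 = 1.8947.
Prior odds = 0.7361/1.8947 = 0.3885, so P(H) = 0.3885/(1+0.3885) ≈ 0.28.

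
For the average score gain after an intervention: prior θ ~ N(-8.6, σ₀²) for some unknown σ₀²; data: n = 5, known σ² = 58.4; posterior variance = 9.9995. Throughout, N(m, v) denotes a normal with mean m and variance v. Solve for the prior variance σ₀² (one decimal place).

σ₀² = 69.5

Posterior precision equals prior precision plus data precision: 1/σ_n² = 1/σ₀² + n/σ².
So 1/σ₀² = 1/9.9995 − 5/58.4 = 0.100005 − 0.085616 = 0.014389.
Hence σ₀² = 1/0.014389 ≈ 69.5.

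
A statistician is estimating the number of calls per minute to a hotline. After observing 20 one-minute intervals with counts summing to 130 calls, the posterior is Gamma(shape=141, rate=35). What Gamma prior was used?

Gamma(shape=11, rate=15)

A Gamma(α, β) prior (rate parametrization) on a Poisson rate with n observations summing to S gives posterior Gamma(α+S, β+n).
So α = 141 − 130 = 11 and β = 35 − 20 = 15.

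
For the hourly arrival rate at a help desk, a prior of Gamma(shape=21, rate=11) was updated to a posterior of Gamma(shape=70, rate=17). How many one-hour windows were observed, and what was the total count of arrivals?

n = 6 one-hour windows with total 49 arrivals

A Gamma(α, β) prior (rate parametrization) on a Poisson rate with n observations summing to S gives posterior Gamma(α+S, β+n).
Matching: Σxᵢ = 70 − 21 = 49 and n = 17 − 11 = 6.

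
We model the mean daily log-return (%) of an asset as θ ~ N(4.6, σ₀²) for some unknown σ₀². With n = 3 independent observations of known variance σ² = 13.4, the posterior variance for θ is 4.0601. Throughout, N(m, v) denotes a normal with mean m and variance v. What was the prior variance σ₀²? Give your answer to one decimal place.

σ₀² = 44.6

Posterior precision equals prior precision plus data precision: 1/σ_n² = 1/σ₀² + n/σ².
So 1/σ₀² = 1/4.0601 − 3/13.4 = 0.246299 − 0.223881 = 0.022418.
Hence σ₀² = 1/0.022418 ≈ 44.6.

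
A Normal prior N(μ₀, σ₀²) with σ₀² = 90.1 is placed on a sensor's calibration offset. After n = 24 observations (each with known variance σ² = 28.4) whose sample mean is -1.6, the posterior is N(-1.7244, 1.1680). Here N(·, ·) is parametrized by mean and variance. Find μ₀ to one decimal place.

μ₀ = -11.2

The posterior mean is a precision-weighted average: μ_n = (τ₀μ₀ + τ_data·x̄)/(τ₀+τ_data), with τ₀=1/σ₀² and τ_data=n/σ².
Here τ₀ = 1/90.1 = 0.011099 and τ_data = 24/28.4 = 0.845070, so τ_n = 0.856169.
Rearranging for μ₀: μ₀ = (μ_n·τ_n − τ_data·x̄)/τ₀ = (-1.7244·0.856169 − 0.845070·-1.6) / 0.011099 = -0.124266/0.011099 ≈ -11.2.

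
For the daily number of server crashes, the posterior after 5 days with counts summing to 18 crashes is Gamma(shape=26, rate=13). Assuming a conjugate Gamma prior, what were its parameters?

Gamma(shape=8, rate=8)

Gamma–Poisson conjugacy: posterior shape = α + Σxᵢ, posterior rate = β + n.
So α = 26 − 18 = 8 and β = 13 − 5 = 8.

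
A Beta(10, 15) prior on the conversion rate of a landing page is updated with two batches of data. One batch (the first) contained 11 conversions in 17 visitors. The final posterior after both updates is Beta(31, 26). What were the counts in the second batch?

Because Beta–binomial updating is additive in the counts, the combined data contributed (α_post−α_prior, β_post−β_prior) successes and failures.
Total across both batches: 31−10=21 conversions, 26−15=11 bounces.
Subtract the first batch: 21−11=10 conversions and 11−6=5 bounces.

10 conversions and 5 bounces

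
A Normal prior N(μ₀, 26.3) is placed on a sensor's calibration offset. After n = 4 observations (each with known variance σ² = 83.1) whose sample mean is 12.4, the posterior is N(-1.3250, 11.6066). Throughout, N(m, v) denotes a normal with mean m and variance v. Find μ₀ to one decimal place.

μ₀ = -18.7

The posterior mean is a precision-weighted average: μ_n = (τ₀μ₀ + τ_data·x̄)/(τ₀+τ_data), with τ₀=1/σ₀² and τ_data=n/σ².
Here τ₀ = 1/26.3 = 0.038023 and τ_data = 4/83.1 = 0.048135, so τ_n = 0.086158.
Rearranging for μ₀: μ₀ = (μ_n·τ_n − τ_data·x̄)/τ₀ = (-1.3250·0.086158 − 0.048135·12.4) / 0.038023 = -0.711033/0.038023 ≈ -18.7.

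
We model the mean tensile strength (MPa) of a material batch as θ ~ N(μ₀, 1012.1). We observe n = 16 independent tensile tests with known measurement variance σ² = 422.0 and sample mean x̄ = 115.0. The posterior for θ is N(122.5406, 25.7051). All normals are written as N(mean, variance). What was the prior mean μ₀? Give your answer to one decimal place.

The posterior mean is a precision-weighted average: μ_n = (τ₀μ₀ + τ_data·x̄)/(τ₀+τ_data), with τ₀=1/σ₀² and τ_data=n/σ².
Here τ₀ = 1/1012.1 = 0.000988 and τ_data = 16/422.0 = 0.037915, so τ_n = 0.038903.
Rearranging for μ₀: μ₀ = (μ_n·τ_n − τ_data·x̄)/τ₀ = (122.5406·0.038903 − 0.037915·115.0) / 0.000988 = 0.406972/0.000988 ≈ 411.9.

μ₀ = 411.9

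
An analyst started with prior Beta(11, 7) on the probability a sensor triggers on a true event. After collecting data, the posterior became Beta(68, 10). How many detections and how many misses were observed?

57 detections and 3 misses

A Beta(α, β) prior with s successes and f failures in binomial data gives a Beta(α+s, β+f) posterior.
So s = 68 − 11 = 57 and f = 10 − 7 = 3.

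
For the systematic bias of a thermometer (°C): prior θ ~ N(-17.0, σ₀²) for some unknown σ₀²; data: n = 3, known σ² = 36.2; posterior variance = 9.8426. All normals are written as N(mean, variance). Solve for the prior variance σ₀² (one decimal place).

For the Normal–Normal model with known σ², precisions add: τ_n = τ₀ + n/σ².
So 1/σ₀² = 1/9.8426 − 3/36.2 = 0.101599 − 0.082873 = 0.018726.
Hence σ₀² = 1/0.018726 ≈ 53.4.

σ₀² = 53.4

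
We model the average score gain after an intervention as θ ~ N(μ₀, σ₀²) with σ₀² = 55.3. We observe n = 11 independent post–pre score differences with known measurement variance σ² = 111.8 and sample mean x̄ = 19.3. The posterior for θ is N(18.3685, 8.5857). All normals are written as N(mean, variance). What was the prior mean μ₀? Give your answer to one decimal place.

With known observation variance, the Normal–Normal posterior has precision τ_n = τ₀ + n/σ² and mean μ_n = (τ₀μ₀ + (n/σ²)x̄)/τ_n.
Here τ₀ = 1/55.3 = 0.018083 and τ_data = 11/111.8 = 0.098390, so τ_n = 0.116473.
Rearranging for μ₀: μ₀ = (μ_n·τ_n − τ_data·x̄)/τ₀ = (18.3685·0.116473 − 0.098390·19.3) / 0.018083 = 0.240507/0.018083 ≈ 13.3.

μ₀ = 13.3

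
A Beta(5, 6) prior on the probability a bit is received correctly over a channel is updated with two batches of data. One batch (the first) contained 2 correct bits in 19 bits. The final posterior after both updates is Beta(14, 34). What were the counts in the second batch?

Because Beta–binomial updating is additive in the counts, the combined data contributed (α_post−α_prior, β_post−β_prior) successes and failures.
Total across both batches: 14−5=9 correct bits, 34−6=28 errors.
Subtract the first batch: 9−2=7 correct bits and 28−17=11 errors.

7 correct bits and 11 errors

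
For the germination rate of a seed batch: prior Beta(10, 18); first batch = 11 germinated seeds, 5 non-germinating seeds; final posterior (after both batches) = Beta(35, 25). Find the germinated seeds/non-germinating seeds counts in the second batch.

14 germinated seeds and 2 non-germinating seeds

Because Beta–binomial updating is additive in the counts, the combined data contributed (α_post−α_prior, β_post−β_prior) successes and failures.
Total across both batches: 35−10=25 germinated seeds, 25−18=7 non-germinating seeds.
Subtract the first batch: 25−11=14 germinated seeds and 7−5=2 non-germinating seeds.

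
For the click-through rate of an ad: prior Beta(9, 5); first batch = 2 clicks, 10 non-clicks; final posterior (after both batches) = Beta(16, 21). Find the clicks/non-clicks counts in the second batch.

5 clicks and 6 non-clicks

Sequential conjugate updates are equivalent to a single update on the pooled data, so total successes = posterior α − prior α and total failures = posterior β − prior β.
Total across both batches: 16−9=7 clicks, 21−5=16 non-clicks.
Subtract the first batch: 7−2=5 clicks and 16−10=6 non-clicks.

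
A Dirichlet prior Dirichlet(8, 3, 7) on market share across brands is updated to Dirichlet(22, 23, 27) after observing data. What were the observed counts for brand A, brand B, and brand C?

For a Dirichlet(α) prior with multinomial counts c, the posterior is Dirichlet(α + c) componentwise.
Counts are posterior − prior componentwise: 22−8=14, 23−3=20, 27−7=20.

counts (14, 20, 20)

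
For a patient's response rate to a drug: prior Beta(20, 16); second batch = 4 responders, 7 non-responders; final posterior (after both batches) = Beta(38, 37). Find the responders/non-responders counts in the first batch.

Because Beta–binomial updating is additive in the counts, the combined data contributed (α_post−α_prior, β_post−β_prior) successes and failures.
Total across both batches: 38−20=18 responders, 37−16=21 non-responders.
Subtract the second batch: 18−4=14 responders and 21−7=14 non-responders.

14 responders and 14 non-responders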